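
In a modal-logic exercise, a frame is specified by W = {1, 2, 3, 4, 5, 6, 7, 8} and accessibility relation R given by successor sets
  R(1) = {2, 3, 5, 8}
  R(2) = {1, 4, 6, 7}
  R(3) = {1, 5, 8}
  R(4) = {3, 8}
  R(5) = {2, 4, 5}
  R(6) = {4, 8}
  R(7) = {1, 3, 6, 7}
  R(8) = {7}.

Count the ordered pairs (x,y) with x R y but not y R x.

17

Enumerating: (1,5), (1,8), (2,4), (2,6), (2,7), (3,5), (3,8), (4,3), (4,8), (5,2), (5,4), (6,4), (6,8), (7,1), (7,3), (7,6), (8,7).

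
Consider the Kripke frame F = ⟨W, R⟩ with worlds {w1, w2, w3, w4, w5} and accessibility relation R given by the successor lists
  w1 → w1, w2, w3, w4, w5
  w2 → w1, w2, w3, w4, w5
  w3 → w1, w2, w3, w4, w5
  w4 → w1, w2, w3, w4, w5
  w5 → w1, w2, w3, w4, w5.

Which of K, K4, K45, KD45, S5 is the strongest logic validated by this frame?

Transitive (axiom 4): yes — every two-step R-path is closed by a direct edge.
Euclidean (axiom 5): yes — any two successors of a common world are R-related.
Serial (axiom D): yes — every world has a successor (e.g. w1 R w1).
Reflexive (axiom T): yes — every world is R-related to itself.
So F validates K, K4, K45, KD45, S5. The strongest is S5.

S5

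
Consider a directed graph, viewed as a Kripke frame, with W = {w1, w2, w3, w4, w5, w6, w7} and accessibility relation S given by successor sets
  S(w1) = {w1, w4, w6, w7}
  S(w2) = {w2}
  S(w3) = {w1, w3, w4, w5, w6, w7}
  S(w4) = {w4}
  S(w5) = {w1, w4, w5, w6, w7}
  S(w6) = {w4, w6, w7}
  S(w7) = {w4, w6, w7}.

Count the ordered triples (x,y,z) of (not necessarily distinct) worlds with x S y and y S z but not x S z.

0

S is transitive; there are no such tuples.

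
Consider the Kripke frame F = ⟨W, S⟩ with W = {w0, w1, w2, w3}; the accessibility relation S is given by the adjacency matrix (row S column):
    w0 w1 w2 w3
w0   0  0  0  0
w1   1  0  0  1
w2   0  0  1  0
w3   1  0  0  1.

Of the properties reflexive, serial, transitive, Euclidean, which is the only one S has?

Reflexive: no — w0 is not related to itself.
Serial: no — w0 has no S-successor.
Transitive: yes — every two-step S-path is closed by a direct edge.
Euclidean: no — w1 S w0 and w1 S w3, but not w0 S w3.
Only transitive holds.

transitive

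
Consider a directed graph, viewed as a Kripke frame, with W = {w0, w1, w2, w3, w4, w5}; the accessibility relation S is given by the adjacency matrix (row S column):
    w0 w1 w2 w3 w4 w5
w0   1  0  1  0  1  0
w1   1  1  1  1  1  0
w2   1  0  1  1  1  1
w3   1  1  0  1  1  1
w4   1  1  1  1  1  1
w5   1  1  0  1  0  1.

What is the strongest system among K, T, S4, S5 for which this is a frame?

T

Reflexive (axiom T): yes — every world is S-related to itself.
Transitive (axiom 4): no — w0 S w2 and w2 S w3, but not w0 S w3.
Euclidean (axiom 5): no — w1 S w0 and w1 S w3, but not w0 S w3.
So F validates K, T; S4 would additionally require S to be transitive. The strongest is T.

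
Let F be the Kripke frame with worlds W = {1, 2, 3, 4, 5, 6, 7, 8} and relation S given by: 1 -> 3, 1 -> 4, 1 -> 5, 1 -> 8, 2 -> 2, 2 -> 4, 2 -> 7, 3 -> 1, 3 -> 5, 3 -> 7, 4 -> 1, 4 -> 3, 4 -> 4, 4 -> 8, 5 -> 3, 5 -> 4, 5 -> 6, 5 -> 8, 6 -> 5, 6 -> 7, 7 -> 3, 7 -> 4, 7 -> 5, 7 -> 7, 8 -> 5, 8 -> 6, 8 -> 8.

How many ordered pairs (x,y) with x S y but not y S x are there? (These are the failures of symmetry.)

Enumerating: (1,5), (1,8), (2,4), (2,7), (4,3), (4,8), (5,4), (6,7), (7,4), (7,5), (8,6).

11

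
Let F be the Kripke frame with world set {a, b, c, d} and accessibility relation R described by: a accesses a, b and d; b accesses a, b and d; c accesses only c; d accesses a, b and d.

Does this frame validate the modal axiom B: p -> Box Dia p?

Yes

By correspondence theory, B is valid on a frame iff R is symmetric.
Symmetric: yes — every pair in R has its reverse in R.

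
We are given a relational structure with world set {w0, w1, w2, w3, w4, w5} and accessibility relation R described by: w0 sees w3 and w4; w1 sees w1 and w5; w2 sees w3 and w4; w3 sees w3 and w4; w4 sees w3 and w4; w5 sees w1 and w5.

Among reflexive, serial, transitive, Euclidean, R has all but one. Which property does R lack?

reflexive

Reflexive: no — w0 is not related to itself.
Serial: yes — every world has a successor (e.g. w0 R w3).
Transitive: yes — every two-step R-path is closed by a direct edge.
Euclidean: yes — any two successors of a common world are R-related.
Only reflexive fails.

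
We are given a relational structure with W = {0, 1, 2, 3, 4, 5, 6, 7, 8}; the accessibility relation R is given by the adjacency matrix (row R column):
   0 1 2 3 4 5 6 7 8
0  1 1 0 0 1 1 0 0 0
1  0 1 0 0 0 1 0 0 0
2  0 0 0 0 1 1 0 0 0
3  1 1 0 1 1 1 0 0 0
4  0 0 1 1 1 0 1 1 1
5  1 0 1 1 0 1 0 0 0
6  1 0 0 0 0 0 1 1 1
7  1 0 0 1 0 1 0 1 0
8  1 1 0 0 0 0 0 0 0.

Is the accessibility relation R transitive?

Transitive: no — 0 R 4 and 4 R 2, but not 0 R 2.

No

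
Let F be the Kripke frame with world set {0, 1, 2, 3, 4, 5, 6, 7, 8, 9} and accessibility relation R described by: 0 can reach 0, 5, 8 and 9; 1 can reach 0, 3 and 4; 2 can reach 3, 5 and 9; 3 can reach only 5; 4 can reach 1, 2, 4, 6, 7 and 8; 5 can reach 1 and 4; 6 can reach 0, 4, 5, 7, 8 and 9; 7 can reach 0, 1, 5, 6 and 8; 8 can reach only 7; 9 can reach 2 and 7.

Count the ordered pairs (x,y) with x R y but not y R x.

Enumerating: (0,5), (0,8), (0,9), (1,0), (1,3), (2,3), (2,5), (3,5), (4,2), (4,7), (4,8), (5,1), … and 9 more.
Total: 21.

21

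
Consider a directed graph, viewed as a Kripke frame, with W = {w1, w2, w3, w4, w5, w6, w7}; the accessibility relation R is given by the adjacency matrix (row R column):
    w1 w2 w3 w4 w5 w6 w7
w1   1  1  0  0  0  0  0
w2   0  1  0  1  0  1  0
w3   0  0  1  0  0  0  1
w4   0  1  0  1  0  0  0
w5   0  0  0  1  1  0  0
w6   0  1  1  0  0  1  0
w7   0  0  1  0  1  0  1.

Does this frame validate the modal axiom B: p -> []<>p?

The schema B characterises exactly the symmetric frames.
Symmetric: no — w1 R w2 but not w2 R w1.

No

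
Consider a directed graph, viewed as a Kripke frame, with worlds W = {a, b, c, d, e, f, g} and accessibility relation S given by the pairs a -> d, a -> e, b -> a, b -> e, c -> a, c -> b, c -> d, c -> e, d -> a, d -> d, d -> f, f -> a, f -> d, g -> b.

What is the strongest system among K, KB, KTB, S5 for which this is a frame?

Symmetric (axiom B): no — a S e but not e S a.
Reflexive (axiom T): no — a is not related to itself.
Euclidean (axiom 5): no — a S d and a S e, but not d S e.
So F validates K; KB would additionally require S to be symmetric. The strongest is K.

K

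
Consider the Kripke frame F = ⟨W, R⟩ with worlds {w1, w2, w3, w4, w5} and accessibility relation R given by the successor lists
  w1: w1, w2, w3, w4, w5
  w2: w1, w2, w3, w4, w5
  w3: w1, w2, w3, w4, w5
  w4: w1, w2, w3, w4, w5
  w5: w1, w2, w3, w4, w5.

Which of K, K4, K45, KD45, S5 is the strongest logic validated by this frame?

Transitive (axiom 4): yes — every two-step R-path is closed by a direct edge.
Euclidean (axiom 5): yes — any two successors of a common world are R-related.
Serial (axiom D): yes — every world has a successor (e.g. w1 R w1).
Reflexive (axiom T): yes — every world is R-related to itself.
So F validates K, K4, K45, KD45, S5. The strongest is S5.

S5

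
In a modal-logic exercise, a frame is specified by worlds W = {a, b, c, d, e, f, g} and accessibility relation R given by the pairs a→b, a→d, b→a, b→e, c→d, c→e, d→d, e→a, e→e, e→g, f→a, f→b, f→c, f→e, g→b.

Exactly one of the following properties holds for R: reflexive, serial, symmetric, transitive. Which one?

Reflexive: no — a is not related to itself.
Serial: yes — every world has a successor (e.g. a R b).
Symmetric: no — a R d but not d R a.
Transitive: no — a R b and b R e, but not a R e.
Only serial holds.

serial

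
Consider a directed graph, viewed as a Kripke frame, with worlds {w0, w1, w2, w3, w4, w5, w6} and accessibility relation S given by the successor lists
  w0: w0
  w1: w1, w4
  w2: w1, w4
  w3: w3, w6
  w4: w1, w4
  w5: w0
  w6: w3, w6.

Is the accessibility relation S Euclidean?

Euclidean: yes — any two successors of a common world are S-related.

Yes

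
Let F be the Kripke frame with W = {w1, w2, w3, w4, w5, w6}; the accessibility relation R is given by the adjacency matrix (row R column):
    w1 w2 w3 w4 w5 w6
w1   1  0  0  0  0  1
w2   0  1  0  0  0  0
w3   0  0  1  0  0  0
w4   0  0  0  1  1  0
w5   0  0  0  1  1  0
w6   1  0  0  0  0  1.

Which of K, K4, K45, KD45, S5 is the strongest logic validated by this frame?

Transitive (axiom 4): yes — every two-step R-path is closed by a direct edge.
Euclidean (axiom 5): yes — any two successors of a common world are R-related.
Serial (axiom D): yes — every world has a successor (e.g. w1 R w1).
Reflexive (axiom T): yes — every world is R-related to itself.
So F validates K, K4, K45, KD45, S5. The strongest is S5.

S5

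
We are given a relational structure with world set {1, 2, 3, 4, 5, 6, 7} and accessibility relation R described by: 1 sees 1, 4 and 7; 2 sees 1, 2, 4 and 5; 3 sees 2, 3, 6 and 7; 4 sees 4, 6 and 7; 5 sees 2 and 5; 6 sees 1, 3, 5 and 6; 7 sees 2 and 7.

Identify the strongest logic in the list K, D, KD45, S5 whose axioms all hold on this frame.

D

Serial (axiom D): yes — every world has a successor (e.g. 1 R 1).
Euclidean (axiom 5): no — 1 R 7 and 1 R 4, but not 7 R 4.
Transitive (axiom 4): no — 1 R 4 and 4 R 6, but not 1 R 6.
Reflexive (axiom T): yes — every world is R-related to itself.
So F validates K, D; KD45 would additionally require R to be Euclidean and transitive. The strongest is D.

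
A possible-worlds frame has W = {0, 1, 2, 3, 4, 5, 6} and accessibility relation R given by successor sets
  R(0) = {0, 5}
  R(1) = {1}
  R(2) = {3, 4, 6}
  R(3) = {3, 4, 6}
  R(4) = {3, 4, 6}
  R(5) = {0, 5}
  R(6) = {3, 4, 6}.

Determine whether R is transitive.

Transitive: yes — every two-step R-path is closed by a direct edge.

Yes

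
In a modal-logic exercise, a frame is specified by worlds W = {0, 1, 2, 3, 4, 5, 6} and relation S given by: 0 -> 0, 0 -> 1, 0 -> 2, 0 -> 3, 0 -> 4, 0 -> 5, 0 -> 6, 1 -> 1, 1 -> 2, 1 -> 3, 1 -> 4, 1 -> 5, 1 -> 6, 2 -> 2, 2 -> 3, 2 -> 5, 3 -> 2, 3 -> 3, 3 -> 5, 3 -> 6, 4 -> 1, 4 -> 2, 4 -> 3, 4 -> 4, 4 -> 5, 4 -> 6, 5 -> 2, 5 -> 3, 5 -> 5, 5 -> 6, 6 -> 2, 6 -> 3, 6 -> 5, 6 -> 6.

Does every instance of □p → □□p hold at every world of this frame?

The schema 4 characterises exactly the transitive frames.
Transitive: no — 2 S 3 and 3 S 6, but not 2 S 6.

No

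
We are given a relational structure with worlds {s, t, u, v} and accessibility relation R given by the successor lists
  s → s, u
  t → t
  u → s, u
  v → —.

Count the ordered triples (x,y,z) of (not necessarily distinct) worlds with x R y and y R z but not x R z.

R is transitive; there are no such tuples.

0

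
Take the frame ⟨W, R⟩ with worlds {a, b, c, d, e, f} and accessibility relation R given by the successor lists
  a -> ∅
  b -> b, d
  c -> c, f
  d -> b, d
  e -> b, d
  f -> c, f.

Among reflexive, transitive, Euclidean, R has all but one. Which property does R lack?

Reflexive: no — a is not related to itself.
Transitive: yes — every two-step R-path is closed by a direct edge.
Euclidean: yes — any two successors of a common world are R-related.
Only reflexive fails.

reflexive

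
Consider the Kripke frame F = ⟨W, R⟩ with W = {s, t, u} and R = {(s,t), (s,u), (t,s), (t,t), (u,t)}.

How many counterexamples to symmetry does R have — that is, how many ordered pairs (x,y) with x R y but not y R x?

2

Enumerating: (s,u), (u,t).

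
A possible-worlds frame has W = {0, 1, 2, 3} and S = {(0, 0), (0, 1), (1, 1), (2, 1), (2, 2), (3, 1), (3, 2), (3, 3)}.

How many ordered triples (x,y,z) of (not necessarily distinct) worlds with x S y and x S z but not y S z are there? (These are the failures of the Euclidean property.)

Enumerating: (0,1,0), (2,1,2), (3,1,2), (3,1,3), (3,2,3).

5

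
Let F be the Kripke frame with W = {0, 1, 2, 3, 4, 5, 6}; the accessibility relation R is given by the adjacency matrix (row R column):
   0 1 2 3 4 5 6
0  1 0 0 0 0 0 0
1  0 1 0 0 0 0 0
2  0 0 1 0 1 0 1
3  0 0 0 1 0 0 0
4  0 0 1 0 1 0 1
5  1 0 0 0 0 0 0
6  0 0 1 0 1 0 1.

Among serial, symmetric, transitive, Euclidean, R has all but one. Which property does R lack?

symmetric

Serial: yes — every world has a successor (e.g. 0 R 0).
Symmetric: no — 5 R 0 but not 0 R 5.
Transitive: yes — every two-step R-path is closed by a direct edge.
Euclidean: yes — any two successors of a common world are R-related.
Only symmetric fails.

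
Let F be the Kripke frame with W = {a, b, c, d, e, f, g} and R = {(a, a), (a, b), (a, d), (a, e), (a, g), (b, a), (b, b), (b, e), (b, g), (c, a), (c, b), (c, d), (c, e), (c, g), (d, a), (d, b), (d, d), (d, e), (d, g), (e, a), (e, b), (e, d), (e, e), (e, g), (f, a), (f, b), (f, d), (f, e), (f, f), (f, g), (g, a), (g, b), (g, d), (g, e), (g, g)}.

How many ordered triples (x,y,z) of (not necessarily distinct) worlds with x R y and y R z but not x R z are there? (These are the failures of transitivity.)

3

Enumerating: (b,a,d), (b,e,d), (b,g,d).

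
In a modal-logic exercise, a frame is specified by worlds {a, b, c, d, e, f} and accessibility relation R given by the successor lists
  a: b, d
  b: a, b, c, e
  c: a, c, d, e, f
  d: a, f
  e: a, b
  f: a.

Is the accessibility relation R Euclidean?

No

Euclidean: no — a R b and a R d, but not b R d.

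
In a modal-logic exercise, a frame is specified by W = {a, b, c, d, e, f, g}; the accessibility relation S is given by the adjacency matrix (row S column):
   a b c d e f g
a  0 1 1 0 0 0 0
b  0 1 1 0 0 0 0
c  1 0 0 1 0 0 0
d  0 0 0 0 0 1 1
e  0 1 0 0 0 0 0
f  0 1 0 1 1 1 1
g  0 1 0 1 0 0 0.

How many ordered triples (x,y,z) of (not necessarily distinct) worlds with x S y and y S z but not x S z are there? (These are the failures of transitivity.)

Enumerating: (a,c,a), (a,c,d), (b,c,a), (b,c,d), (c,a,b), (c,a,c), (c,d,f), (c,d,g), (d,f,b), (d,f,d), (d,f,e), (d,g,b), (d,g,d), (e,b,c), (f,b,c), (g,b,c), (g,d,f), (g,d,g).

18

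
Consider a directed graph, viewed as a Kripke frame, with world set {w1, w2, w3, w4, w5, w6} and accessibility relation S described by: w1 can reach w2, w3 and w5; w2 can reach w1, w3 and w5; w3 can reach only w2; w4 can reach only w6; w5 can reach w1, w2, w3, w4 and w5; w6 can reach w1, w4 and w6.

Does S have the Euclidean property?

No

Euclidean: no — w1 S w3 and w1 S w5, but not w3 S w5.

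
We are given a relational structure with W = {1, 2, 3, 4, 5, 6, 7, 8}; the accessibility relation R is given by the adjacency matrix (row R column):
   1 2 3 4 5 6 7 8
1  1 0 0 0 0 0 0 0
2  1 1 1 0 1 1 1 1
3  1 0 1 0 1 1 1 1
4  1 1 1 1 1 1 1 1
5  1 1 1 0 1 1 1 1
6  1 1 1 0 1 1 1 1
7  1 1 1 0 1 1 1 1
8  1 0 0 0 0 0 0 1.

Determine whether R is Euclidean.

Euclidean: no — 2 R 1 and 2 R 3, but not 1 R 3.

No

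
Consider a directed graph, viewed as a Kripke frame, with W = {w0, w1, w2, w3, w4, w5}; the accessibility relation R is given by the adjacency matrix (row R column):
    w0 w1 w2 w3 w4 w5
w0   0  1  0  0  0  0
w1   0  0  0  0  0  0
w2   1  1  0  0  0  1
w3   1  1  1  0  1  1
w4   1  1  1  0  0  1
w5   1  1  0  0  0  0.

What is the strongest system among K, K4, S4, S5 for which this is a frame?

Transitive (axiom 4): yes — every two-step R-path is closed by a direct edge.
Reflexive (axiom T): no — w0 is not related to itself.
Euclidean (axiom 5): no — w2 R w0 and w2 R w5, but not w0 R w5.
So F validates K, K4; S4 would additionally require R to be reflexive. The strongest is K4.

K4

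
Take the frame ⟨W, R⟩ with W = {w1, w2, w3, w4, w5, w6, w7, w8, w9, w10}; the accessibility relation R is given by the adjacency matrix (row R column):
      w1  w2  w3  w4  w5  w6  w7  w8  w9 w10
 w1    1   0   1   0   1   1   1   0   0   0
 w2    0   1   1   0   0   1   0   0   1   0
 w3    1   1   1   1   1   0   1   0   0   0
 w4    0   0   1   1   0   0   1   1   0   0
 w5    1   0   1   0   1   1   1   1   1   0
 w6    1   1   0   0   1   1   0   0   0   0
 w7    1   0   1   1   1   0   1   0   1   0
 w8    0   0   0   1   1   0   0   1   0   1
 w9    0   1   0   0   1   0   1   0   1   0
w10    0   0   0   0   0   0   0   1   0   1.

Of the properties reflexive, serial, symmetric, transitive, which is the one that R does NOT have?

Reflexive: yes — every world is R-related to itself.
Serial: yes — every world has a successor (e.g. w1 R w1).
Symmetric: yes — every pair in R has its reverse in R.
Transitive: no — w1 R w3 and w3 R w2, but not w1 R w2.
Only transitive fails.

transitive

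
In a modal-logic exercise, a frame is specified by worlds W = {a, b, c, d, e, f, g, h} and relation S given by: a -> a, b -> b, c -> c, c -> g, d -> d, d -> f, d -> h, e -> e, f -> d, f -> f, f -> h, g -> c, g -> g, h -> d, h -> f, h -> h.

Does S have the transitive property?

Transitive: yes — every two-step S-path is closed by a direct edge.

Yes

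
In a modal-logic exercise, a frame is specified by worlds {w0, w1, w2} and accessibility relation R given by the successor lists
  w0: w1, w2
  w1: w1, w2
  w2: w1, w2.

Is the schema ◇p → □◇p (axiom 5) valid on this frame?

Yes

Axiom 5 corresponds to the accessibility relation being Euclidean.
Euclidean: yes — any two successors of a common world are R-related.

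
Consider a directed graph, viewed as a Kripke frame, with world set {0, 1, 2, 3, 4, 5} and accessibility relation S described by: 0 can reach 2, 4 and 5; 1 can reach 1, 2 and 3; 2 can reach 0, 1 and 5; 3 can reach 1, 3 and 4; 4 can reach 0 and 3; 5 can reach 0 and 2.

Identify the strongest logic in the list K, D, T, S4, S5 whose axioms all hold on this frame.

Serial (axiom D): yes — every world has a successor (e.g. 0 S 2).
Reflexive (axiom T): no — 0 is not related to itself.
Transitive (axiom 4): no — 0 S 2 and 2 S 1, but not 0 S 1.
Euclidean (axiom 5): no — 0 S 2 and 0 S 4, but not 2 S 4.
So F validates K, D; T would additionally require S to be reflexive. The strongest is D.

D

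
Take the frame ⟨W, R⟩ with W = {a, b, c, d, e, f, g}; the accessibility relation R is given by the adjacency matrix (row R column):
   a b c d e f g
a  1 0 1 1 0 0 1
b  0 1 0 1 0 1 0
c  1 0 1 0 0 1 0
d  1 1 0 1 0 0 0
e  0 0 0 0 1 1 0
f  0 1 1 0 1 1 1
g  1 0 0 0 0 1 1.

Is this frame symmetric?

Symmetric: yes — every pair in R has its reverse in R.

Yes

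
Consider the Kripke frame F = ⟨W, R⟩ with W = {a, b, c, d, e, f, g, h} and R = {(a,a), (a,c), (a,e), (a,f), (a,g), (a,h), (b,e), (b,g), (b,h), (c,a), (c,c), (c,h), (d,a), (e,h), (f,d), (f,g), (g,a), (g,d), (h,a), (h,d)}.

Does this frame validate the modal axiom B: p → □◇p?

Axiom B corresponds to the accessibility relation being symmetric.
Symmetric: no — a R e but not e R a.

No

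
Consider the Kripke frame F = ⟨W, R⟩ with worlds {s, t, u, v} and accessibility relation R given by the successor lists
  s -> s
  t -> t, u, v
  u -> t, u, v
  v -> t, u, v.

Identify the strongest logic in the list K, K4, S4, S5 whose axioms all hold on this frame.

Transitive (axiom 4): yes — every two-step R-path is closed by a direct edge.
Reflexive (axiom T): yes — every world is R-related to itself.
Euclidean (axiom 5): yes — any two successors of a common world are R-related.
So F validates K, K4, S4, S5. The strongest is S5.

S5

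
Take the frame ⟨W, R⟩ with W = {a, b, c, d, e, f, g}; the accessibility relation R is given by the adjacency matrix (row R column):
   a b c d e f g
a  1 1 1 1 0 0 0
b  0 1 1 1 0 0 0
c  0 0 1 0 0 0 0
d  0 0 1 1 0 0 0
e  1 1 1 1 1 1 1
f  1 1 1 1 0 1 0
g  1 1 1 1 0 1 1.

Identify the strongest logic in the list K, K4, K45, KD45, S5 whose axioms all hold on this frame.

Transitive (axiom 4): yes — every two-step R-path is closed by a direct edge.
Euclidean (axiom 5): no — a R c and a R b, but not c R b.
Serial (axiom D): yes — every world has a successor (e.g. a R a).
Reflexive (axiom T): yes — every world is R-related to itself.
So F validates K, K4; K45 would additionally require R to be Euclidean. The strongest is K4.

K4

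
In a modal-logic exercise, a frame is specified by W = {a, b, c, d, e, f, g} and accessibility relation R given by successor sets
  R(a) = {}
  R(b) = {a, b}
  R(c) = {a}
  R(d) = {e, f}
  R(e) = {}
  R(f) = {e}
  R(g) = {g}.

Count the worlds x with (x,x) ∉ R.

5

Enumerating: a, c, d, e, f.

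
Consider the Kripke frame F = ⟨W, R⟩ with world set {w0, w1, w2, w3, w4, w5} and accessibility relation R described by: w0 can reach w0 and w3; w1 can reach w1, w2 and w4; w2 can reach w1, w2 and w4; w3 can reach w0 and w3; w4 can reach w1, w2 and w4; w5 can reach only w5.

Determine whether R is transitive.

Yes

Transitive: yes — every two-step R-path is closed by a direct edge.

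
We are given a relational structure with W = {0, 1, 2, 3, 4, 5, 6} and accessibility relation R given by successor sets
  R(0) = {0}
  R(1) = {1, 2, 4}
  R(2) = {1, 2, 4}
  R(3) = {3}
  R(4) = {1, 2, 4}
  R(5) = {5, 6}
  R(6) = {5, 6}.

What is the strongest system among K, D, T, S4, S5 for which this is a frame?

Serial (axiom D): yes — every world has a successor (e.g. 0 R 0).
Reflexive (axiom T): yes — every world is R-related to itself.
Transitive (axiom 4): yes — every two-step R-path is closed by a direct edge.
Euclidean (axiom 5): yes — any two successors of a common world are R-related.
So F validates K, D, T, S4, S5. The strongest is S5.

S5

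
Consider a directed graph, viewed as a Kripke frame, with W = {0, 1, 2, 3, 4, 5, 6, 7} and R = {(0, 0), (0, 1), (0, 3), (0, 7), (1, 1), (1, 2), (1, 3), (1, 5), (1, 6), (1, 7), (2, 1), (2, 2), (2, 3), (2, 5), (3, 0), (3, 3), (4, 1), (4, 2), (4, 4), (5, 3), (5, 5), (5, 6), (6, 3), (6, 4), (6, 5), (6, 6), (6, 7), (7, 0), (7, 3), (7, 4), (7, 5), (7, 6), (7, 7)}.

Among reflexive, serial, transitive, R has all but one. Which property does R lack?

transitive

Reflexive: yes — every world is R-related to itself.
Serial: yes — every world has a successor (e.g. 0 R 0).
Transitive: no — 0 R 1 and 1 R 2, but not 0 R 2.
Only transitive fails.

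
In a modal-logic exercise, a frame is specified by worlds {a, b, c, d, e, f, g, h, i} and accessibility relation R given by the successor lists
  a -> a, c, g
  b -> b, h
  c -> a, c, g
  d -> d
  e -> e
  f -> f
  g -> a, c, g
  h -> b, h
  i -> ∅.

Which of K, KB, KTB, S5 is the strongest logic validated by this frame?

KB

Symmetric (axiom B): yes — every pair in R has its reverse in R.
Reflexive (axiom T): no — i is not related to itself.
Euclidean (axiom 5): yes — any two successors of a common world are R-related.
So F validates K, KB; KTB would additionally require R to be reflexive. The strongest is KB.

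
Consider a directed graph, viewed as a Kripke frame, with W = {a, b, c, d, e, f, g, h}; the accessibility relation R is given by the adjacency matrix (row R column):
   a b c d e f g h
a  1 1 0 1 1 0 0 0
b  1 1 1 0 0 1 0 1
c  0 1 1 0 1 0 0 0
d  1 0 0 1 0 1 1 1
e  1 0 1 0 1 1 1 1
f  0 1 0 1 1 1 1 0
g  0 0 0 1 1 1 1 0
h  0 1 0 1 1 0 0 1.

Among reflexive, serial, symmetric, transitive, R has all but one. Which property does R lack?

Reflexive: yes — every world is R-related to itself.
Serial: yes — every world has a successor (e.g. a R a).
Symmetric: yes — every pair in R has its reverse in R.
Transitive: no — a R b and b R c, but not a R c.
Only transitive fails.

transitive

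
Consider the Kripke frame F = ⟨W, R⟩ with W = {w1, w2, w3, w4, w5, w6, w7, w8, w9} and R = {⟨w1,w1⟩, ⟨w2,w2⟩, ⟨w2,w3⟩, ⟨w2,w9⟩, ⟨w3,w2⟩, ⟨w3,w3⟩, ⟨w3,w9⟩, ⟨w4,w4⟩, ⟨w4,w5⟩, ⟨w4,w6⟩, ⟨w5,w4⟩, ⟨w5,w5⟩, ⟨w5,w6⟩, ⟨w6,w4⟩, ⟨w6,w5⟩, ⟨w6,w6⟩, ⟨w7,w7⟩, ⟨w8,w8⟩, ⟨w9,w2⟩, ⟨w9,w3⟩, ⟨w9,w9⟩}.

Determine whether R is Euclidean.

Yes

Euclidean: yes — any two successors of a common world are R-related.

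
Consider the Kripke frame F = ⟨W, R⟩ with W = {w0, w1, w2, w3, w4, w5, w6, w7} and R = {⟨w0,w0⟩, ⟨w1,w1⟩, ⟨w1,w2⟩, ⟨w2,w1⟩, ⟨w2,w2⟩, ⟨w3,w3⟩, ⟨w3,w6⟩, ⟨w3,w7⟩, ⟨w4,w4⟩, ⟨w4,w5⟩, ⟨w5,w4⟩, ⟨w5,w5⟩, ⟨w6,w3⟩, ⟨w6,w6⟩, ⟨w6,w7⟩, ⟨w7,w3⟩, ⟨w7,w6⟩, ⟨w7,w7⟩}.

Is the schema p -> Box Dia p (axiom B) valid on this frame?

By correspondence theory, B is valid on a frame iff R is symmetric.
Symmetric: yes — every pair in R has its reverse in R.

Yes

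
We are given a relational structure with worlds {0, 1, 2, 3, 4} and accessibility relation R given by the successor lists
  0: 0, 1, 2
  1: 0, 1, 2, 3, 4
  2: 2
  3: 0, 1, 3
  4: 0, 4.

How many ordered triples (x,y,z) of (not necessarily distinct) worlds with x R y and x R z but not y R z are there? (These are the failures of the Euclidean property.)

Enumerating: (0,2,0), (0,2,1), (1,0,3), (1,0,4), (1,2,0), (1,2,1), (1,2,3), (1,2,4), (1,3,2), (1,3,4), (1,4,1), (1,4,2), (1,4,3), (3,0,3), (4,0,4).

15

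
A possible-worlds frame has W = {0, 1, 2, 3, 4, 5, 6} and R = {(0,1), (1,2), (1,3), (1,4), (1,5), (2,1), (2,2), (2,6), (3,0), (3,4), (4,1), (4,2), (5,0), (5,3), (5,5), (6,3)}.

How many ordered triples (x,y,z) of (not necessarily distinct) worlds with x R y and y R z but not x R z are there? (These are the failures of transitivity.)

Enumerating: (0,1,2), (0,1,3), (0,1,4), (0,1,5), (1,2,1), (1,2,6), (1,3,0), (1,4,1), (1,5,0), (2,1,3), (2,1,4), (2,1,5), … and 12 more.
Total: 24.

24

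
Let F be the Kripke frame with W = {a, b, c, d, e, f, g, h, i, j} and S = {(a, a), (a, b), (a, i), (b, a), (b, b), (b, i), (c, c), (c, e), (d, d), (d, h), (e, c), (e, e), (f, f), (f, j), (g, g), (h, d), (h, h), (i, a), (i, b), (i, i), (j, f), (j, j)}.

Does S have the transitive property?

Transitive: yes — every two-step S-path is closed by a direct edge.

Yes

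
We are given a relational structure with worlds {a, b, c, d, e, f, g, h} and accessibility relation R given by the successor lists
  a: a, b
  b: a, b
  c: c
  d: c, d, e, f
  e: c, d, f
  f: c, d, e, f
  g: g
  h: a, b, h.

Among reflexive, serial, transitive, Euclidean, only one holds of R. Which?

Reflexive: no — e is not related to itself.
Serial: yes — every world has a successor (e.g. a R a).
Transitive: no — e R d and d R e, but not e R e.
Euclidean: no — d R c and d R e, but not c R e.
Only serial holds.

serial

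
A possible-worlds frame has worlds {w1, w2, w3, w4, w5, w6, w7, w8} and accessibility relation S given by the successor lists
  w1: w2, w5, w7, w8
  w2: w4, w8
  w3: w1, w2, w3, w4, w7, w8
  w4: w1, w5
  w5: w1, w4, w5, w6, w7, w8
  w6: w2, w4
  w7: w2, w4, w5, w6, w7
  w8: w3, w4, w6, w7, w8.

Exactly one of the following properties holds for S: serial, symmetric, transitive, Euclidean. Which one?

serial

Serial: yes — every world has a successor (e.g. w1 S w2).
Symmetric: no — w1 S w2 but not w2 S w1.
Transitive: no — w1 S w2 and w2 S w4, but not w1 S w4.
Euclidean: no — w1 S w2 and w1 S w5, but not w2 S w5.
Only serial holds.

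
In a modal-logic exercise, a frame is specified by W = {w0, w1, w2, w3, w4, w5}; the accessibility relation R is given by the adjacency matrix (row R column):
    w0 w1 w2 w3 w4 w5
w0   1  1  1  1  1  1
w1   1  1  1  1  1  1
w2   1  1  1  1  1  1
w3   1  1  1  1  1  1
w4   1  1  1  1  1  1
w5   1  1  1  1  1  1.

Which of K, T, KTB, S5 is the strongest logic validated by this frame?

S5

Reflexive (axiom T): yes — every world is R-related to itself.
Symmetric (axiom B): yes — every pair in R has its reverse in R.
Euclidean (axiom 5): yes — any two successors of a common world are R-related.
So F validates K, T, KTB, S5. The strongest is S5.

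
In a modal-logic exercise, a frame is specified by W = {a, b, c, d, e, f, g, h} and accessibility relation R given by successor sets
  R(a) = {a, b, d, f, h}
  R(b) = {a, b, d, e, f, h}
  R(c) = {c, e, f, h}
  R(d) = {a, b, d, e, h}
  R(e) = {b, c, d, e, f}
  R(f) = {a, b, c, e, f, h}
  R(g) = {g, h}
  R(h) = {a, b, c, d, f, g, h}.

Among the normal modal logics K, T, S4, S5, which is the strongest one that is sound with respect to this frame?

Reflexive (axiom T): yes — every world is R-related to itself.
Transitive (axiom 4): no — a R b and b R e, but not a R e.
Euclidean (axiom 5): no — a R d and a R f, but not d R f.
So F validates K, T; S4 would additionally require R to be transitive. The strongest is T.

T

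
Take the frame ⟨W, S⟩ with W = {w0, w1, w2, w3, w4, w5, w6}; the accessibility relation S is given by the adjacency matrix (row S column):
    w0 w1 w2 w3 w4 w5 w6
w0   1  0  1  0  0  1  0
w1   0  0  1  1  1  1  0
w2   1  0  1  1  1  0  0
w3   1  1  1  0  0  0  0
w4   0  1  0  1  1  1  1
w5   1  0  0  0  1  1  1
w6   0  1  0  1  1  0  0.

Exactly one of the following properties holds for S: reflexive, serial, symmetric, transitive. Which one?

Reflexive: no — w1 is not related to itself.
Serial: yes — every world has a successor (e.g. w0 S w0).
Symmetric: no — w1 S w2 but not w2 S w1.
Transitive: no — w0 S w2 and w2 S w3, but not w0 S w3.
Only serial holds.

serial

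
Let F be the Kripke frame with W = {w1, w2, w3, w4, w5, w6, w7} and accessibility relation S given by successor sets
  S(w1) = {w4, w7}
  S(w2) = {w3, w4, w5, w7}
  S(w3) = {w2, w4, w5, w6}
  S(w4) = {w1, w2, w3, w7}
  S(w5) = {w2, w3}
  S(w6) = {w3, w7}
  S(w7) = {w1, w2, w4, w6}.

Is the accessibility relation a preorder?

No

Reflexive: no — w1 is not related to itself.
Transitive: no — w1 S w4 and w4 S w2, but not w1 S w2.
So S is not a preorder.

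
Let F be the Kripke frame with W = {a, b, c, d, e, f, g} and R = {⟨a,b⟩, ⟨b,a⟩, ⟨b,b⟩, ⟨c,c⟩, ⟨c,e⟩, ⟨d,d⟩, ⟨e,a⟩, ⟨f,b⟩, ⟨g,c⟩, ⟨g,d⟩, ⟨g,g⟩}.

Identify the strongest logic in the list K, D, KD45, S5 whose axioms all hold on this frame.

Serial (axiom D): yes — every world has a successor (e.g. a R b).
Euclidean (axiom 5): no — g R c and g R d, but not c R d.
Transitive (axiom 4): no — c R e and e R a, but not c R a.
Reflexive (axiom T): no — a is not related to itself.
So F validates K, D; KD45 would additionally require R to be Euclidean and transitive. The strongest is D.

D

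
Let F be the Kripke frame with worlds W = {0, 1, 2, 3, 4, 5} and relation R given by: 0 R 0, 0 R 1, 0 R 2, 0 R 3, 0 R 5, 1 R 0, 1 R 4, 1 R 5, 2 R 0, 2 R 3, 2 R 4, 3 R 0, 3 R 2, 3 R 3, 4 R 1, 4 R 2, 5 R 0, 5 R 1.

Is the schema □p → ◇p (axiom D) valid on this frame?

Yes

Axiom D corresponds to the accessibility relation being serial.
Serial: yes — every world has a successor (e.g. 0 R 0).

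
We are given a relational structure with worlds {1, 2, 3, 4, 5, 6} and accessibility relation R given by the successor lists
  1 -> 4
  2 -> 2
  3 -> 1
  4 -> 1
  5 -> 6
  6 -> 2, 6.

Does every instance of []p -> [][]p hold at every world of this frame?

No

By correspondence theory, 4 is valid on a frame iff R is transitive.
Transitive: no — 3 R 1 and 1 R 4, but not 3 R 4.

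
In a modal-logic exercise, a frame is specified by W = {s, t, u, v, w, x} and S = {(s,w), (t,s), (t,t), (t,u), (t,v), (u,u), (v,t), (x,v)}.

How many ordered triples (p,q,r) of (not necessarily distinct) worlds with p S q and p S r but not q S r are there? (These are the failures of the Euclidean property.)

Enumerating: (s,w,w), (t,s,s), (t,s,t), (t,s,u), (t,s,v), (t,u,s), (t,u,t), (t,u,v), (t,v,s), (t,v,u), (t,v,v), (x,v,v).

12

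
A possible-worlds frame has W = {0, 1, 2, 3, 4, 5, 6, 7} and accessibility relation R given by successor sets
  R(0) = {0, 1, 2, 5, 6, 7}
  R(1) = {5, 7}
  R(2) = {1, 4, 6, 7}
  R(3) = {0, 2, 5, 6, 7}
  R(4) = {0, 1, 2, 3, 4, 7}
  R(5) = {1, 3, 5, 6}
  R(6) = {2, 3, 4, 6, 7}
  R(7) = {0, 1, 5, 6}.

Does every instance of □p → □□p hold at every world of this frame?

No

Axiom 4 corresponds to the accessibility relation being transitive.
Transitive: no — 0 R 2 and 2 R 4, but not 0 R 4.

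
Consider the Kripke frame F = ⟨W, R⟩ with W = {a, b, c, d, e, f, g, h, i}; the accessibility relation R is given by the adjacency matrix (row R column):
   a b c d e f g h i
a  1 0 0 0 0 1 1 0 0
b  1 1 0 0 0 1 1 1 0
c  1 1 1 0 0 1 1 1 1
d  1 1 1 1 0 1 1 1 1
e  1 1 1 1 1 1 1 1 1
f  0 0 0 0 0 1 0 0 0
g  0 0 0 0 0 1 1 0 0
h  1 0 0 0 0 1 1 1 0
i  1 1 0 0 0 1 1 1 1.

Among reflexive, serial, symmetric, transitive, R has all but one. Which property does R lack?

symmetric

Reflexive: yes — every world is R-related to itself.
Serial: yes — every world has a successor (e.g. a R a).
Symmetric: no — a R f but not f R a.
Transitive: yes — every two-step R-path is closed by a direct edge.
Only symmetric fails.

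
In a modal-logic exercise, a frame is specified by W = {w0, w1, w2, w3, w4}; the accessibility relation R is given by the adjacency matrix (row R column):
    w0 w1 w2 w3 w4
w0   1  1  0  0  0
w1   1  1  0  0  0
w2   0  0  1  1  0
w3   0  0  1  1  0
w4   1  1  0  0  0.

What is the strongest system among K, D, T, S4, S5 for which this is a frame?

Serial (axiom D): yes — every world has a successor (e.g. w0 R w0).
Reflexive (axiom T): no — w4 is not related to itself.
Transitive (axiom 4): yes — every two-step R-path is closed by a direct edge.
Euclidean (axiom 5): yes — any two successors of a common world are R-related.
So F validates K, D; T would additionally require R to be reflexive. The strongest is D.

D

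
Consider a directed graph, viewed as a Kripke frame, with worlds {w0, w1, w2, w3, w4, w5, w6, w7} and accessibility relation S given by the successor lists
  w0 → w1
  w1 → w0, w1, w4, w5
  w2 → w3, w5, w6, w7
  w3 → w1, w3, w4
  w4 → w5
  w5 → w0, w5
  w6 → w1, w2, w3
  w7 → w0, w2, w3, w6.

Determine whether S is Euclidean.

Euclidean: no — w1 S w0 and w1 S w4, but not w0 S w4.

No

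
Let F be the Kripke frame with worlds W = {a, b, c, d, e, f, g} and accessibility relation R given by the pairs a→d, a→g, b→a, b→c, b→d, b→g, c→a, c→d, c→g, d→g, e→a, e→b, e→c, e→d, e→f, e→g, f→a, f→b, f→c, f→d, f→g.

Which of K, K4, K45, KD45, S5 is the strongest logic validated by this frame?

Transitive (axiom 4): yes — every two-step R-path is closed by a direct edge.
Euclidean (axiom 5): no — a R g and a R d, but not g R d.
Serial (axiom D): no — g has no R-successor.
Reflexive (axiom T): no — a is not related to itself.
So F validates K, K4; K45 would additionally require R to be Euclidean. The strongest is K4.

K4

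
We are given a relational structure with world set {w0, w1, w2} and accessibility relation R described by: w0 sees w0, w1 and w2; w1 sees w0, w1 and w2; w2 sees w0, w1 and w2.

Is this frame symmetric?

Yes

Symmetric: yes — every pair in R has its reverse in R.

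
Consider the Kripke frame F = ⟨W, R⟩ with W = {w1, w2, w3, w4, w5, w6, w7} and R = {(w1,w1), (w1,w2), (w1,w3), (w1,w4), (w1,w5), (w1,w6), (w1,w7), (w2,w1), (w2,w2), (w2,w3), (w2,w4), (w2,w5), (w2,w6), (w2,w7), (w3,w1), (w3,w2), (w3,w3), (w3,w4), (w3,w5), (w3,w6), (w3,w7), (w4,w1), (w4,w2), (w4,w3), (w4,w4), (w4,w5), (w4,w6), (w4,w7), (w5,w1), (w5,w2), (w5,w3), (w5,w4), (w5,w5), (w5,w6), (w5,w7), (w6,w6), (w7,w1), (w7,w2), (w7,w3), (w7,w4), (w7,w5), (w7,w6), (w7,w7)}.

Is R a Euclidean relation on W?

No

Euclidean: no — w1 R w6 and w1 R w2, but not w6 R w2.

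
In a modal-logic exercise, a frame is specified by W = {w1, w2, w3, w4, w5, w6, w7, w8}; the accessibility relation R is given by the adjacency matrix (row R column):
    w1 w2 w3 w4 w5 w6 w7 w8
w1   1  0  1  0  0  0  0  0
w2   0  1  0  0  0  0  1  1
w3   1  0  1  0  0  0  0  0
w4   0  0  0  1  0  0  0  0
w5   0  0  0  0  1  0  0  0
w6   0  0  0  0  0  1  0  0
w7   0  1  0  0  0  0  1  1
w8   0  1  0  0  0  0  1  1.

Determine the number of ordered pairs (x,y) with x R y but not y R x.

R is symmetric; there are no such tuples.

0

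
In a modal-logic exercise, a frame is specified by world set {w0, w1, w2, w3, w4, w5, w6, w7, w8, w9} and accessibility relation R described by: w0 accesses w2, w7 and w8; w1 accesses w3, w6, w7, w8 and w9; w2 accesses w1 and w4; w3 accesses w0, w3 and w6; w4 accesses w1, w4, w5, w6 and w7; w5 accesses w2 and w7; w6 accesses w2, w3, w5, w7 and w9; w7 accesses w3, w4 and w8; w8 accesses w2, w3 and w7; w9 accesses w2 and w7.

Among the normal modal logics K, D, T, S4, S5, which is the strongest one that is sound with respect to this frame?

D

Serial (axiom D): yes — every world has a successor (e.g. w0 R w2).
Reflexive (axiom T): no — w0 is not related to itself.
Transitive (axiom 4): no — w0 R w2 and w2 R w1, but not w0 R w1.
Euclidean (axiom 5): no — w0 R w2 and w0 R w7, but not w2 R w7.
So F validates K, D; T would additionally require R to be reflexive. The strongest is D.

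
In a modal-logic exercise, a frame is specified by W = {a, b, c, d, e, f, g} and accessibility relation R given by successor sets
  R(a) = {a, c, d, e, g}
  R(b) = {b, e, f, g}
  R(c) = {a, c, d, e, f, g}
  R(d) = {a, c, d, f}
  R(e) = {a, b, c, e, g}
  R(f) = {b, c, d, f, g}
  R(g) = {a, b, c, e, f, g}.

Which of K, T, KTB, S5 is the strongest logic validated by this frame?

Reflexive (axiom T): yes — every world is R-related to itself.
Symmetric (axiom B): yes — every pair in R has its reverse in R.
Euclidean (axiom 5): no — a R d and a R e, but not d R e.
So F validates K, T, KTB; S5 would additionally require R to be Euclidean. The strongest is KTB.

KTB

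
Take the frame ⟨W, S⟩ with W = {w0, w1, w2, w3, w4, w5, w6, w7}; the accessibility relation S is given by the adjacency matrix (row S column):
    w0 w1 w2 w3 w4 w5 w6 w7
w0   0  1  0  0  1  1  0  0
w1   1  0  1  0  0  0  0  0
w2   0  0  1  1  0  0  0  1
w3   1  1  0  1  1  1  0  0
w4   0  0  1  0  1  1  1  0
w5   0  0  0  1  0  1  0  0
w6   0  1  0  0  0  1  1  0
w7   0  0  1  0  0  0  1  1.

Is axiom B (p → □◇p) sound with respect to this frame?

No

The schema B characterises exactly the symmetric frames.
Symmetric: no — w0 S w4 but not w4 S w0.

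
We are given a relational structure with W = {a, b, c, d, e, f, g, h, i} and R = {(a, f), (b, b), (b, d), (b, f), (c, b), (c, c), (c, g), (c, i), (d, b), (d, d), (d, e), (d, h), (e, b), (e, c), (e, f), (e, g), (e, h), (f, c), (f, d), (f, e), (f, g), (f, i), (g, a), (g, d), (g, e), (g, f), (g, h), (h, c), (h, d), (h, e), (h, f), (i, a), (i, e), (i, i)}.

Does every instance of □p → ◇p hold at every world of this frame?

Yes

The schema D characterises exactly the serial frames.
Serial: yes — every world has a successor (e.g. a R f).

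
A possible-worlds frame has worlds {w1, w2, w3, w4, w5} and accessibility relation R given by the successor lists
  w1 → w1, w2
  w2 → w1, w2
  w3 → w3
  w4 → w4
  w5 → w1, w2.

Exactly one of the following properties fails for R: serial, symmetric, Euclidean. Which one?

symmetric

Serial: yes — every world has a successor (e.g. w1 R w1).
Symmetric: no — w5 R w1 but not w1 R w5.
Euclidean: yes — any two successors of a common world are R-related.
Only symmetric fails.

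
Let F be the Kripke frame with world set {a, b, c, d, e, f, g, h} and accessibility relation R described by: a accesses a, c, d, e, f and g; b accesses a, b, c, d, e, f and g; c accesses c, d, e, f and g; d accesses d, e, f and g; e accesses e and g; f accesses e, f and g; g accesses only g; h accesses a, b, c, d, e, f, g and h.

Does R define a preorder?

Yes

Reflexive: yes — every world is R-related to itself.
Transitive: yes — every two-step R-path is closed by a direct edge.
So R is a preorder.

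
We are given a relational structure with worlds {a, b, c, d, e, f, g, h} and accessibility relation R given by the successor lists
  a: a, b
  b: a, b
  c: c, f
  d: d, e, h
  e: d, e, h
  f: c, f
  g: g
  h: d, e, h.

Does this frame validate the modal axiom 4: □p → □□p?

By correspondence theory, 4 is valid on a frame iff R is transitive.
Transitive: yes — every two-step R-path is closed by a direct edge.

Yes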